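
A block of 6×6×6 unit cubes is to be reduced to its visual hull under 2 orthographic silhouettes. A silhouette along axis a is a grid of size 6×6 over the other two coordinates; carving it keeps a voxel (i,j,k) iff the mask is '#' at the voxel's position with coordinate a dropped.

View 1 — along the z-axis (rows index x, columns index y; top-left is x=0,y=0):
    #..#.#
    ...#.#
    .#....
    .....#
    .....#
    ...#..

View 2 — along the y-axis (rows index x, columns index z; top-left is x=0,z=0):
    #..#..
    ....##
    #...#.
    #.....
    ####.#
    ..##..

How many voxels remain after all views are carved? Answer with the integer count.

20 voxels

before carving: 216 voxels (6×6×6)
step 1: project along z, AND mask (9/36) → |grid| = 54
step 2: project along y, AND mask (14/36) → |grid| = 20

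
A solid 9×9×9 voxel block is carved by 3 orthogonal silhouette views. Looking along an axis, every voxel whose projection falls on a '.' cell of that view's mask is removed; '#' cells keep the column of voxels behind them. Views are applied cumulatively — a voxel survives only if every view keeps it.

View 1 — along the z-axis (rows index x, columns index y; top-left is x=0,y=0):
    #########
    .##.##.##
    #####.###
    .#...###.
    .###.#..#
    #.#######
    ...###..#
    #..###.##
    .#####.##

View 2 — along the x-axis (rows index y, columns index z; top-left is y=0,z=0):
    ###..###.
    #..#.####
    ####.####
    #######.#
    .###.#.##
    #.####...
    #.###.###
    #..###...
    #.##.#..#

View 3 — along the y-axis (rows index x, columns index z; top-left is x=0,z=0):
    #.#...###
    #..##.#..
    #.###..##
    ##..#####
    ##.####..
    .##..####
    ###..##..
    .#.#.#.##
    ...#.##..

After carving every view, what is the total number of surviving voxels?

before carving: 729 voxels (9×9×9)
after view 1 [z-axis, 57 of 81 cells solid] → remaining = 513
after view 2 [x-axis, 55 of 81 cells solid] → remaining = 342
after view 3 [y-axis, 47 of 81 cells solid] → remaining = 199

voxel count = 199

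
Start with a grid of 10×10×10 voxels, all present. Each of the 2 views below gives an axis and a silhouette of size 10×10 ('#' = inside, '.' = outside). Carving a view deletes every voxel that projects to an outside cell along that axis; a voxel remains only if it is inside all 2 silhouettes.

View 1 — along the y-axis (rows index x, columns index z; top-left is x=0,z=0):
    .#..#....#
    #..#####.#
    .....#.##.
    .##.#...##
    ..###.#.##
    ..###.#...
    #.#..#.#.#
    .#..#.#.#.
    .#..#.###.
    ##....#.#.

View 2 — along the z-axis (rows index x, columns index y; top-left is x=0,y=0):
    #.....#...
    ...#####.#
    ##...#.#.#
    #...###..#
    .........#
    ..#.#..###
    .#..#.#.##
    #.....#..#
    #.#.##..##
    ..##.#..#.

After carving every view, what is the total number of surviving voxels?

197 voxels

before carving: 1000 voxels (10×10×10)
carve view 1 (along y, XZ-mask fill 46/100): 460 voxels remain
carve view 2 (along z, XY-mask fill 42/100): 197 voxels remain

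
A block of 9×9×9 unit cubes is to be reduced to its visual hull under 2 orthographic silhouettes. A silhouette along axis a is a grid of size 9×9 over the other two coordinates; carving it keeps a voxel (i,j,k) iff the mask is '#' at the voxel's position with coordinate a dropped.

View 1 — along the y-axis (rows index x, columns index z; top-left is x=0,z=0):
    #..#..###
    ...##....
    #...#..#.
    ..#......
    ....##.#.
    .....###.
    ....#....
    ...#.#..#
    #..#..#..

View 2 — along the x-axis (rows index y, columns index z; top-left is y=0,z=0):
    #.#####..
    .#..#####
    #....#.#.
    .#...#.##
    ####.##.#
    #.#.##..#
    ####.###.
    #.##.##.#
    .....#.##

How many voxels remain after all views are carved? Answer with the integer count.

full grid |V| = 729
[1] y-view keeps 24 columns → grid now 216
[2] x-view keeps 47 columns → grid now 125

voxel count = 125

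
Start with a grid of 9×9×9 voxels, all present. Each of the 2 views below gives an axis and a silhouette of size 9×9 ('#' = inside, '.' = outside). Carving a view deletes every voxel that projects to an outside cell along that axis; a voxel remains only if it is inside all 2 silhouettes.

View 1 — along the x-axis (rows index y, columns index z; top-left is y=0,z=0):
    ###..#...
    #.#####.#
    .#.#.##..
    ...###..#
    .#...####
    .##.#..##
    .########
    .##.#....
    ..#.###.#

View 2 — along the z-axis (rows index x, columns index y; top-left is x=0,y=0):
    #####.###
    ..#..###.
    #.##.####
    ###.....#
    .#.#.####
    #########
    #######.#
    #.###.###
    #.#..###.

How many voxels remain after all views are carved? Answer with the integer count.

initial block: 9^3 = 729
carve view 1 (along x, YZ-mask fill 45/81): 405 voxels remain
carve view 2 (along z, XY-mask fill 58/81): 289 voxels remain

remaining voxels: 289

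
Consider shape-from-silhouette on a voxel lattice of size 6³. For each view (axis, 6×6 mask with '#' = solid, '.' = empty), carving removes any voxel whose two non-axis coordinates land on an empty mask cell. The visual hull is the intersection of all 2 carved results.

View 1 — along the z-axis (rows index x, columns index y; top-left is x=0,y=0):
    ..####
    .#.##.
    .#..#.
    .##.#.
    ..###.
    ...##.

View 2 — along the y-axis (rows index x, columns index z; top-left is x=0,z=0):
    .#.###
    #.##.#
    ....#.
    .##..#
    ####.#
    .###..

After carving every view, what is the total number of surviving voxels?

before carving: 216 voxels (6×6×6)
step 1: project along z, AND mask (17/36) → |grid| = 102
step 2: project along y, AND mask (20/36) → |grid| = 60

|visual hull| = 60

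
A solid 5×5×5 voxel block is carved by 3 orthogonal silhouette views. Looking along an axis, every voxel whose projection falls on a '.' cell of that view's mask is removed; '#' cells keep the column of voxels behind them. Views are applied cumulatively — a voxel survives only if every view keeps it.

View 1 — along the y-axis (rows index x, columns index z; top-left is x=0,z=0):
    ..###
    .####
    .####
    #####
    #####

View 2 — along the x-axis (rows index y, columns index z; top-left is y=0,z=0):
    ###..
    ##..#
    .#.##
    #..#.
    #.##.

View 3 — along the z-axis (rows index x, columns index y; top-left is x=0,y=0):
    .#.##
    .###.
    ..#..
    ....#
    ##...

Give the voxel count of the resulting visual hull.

initial block: 5^3 = 125
[1] y-view keeps 21 columns → grid now 105
[2] x-view keeps 14 columns → grid now 55
[3] z-view keeps 10 columns → grid now 22

remaining voxels: 22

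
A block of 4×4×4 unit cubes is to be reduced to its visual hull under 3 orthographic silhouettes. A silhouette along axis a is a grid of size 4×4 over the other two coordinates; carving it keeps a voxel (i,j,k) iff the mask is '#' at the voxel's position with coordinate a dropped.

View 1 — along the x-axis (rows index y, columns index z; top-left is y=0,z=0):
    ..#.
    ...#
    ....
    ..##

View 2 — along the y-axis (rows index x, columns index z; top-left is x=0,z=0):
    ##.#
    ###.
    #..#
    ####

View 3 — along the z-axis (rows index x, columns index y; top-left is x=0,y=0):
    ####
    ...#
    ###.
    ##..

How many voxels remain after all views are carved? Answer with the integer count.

start: 4×4×4 = 64 voxels
after view 1 [x-axis, 4 of 16 cells solid] → remaining = 16
after view 2 [y-axis, 12 of 16 cells solid] → remaining = 10
after view 3 [z-axis, 10 of 16 cells solid] → remaining = 6

voxel count = 6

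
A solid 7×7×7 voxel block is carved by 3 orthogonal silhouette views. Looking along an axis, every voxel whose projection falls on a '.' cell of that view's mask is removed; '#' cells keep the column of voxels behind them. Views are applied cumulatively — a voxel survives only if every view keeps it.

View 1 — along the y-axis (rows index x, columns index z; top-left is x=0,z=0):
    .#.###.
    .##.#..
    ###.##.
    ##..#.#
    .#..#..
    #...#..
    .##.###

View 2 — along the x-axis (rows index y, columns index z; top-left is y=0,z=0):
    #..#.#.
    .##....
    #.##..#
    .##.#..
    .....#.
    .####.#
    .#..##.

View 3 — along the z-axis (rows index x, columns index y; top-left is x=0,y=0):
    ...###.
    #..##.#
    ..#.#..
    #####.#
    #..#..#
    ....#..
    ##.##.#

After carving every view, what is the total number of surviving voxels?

start: 7×7×7 = 343 voxels
V1 y: intersect with XZ mask (25 set) -- 175 left
V2 x: intersect with YZ mask (21 set) -- 79 left
V3 z: intersect with XY mask (24 set) -- 36 left

36 voxels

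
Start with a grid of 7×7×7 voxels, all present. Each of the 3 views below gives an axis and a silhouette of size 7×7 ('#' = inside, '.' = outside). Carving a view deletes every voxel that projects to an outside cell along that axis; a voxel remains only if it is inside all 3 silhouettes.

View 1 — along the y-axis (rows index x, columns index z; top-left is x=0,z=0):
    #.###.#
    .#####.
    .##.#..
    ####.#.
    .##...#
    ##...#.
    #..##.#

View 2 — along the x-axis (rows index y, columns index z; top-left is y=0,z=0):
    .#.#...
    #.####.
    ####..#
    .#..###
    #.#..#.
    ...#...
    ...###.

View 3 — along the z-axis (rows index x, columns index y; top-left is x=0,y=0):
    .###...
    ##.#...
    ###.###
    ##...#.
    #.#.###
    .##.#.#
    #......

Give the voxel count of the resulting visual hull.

start: 7×7×7 = 343 voxels
step 1: project along y, AND mask (28/49) → |grid| = 196
step 2: project along x, AND mask (23/49) → |grid| = 92
step 3: project along z, AND mask (25/49) → |grid| = 46

remaining voxels: 46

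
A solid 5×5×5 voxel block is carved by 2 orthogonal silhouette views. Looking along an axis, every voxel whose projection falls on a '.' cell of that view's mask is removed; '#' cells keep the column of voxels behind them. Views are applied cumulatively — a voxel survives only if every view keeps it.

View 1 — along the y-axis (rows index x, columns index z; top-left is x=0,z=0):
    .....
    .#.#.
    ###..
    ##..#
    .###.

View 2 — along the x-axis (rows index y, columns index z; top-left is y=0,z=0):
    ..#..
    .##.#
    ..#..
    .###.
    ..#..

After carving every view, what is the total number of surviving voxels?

remaining voxels: 21

start: 5×5×5 = 125 voxels
V1 y: intersect with XZ mask (11 set) -- 55 left
V2 x: intersect with YZ mask (9 set) -- 21 left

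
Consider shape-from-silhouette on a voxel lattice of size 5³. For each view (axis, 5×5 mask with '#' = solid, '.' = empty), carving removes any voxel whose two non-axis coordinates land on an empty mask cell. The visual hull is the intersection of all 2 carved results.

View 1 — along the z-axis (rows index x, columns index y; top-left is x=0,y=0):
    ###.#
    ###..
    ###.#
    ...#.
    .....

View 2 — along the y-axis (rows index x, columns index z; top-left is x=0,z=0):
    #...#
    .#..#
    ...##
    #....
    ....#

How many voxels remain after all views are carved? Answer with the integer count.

remaining voxels: 23

start: 5×5×5 = 125 voxels
V1 z: intersect with XY mask (12 set) -- 60 left
V2 y: intersect with XZ mask (8 set) -- 23 left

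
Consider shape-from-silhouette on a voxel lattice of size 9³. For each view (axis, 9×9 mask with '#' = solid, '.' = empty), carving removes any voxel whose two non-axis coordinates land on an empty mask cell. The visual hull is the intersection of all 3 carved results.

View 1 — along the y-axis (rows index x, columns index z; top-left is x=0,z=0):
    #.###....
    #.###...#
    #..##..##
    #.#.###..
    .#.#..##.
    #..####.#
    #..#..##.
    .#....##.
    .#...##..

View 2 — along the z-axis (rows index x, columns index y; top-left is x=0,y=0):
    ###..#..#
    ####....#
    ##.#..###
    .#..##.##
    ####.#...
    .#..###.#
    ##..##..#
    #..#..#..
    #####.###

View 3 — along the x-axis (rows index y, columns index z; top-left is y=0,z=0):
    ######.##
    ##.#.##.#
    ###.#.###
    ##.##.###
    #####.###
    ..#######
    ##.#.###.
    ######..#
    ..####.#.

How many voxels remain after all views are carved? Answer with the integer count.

before carving: 729 voxels (9×9×9)
after view 1 [y-axis, 39 of 81 cells solid] → remaining = 351
after view 2 [z-axis, 47 of 81 cells solid] → remaining = 203
after view 3 [x-axis, 61 of 81 cells solid] → remaining = 153

remaining voxels: 153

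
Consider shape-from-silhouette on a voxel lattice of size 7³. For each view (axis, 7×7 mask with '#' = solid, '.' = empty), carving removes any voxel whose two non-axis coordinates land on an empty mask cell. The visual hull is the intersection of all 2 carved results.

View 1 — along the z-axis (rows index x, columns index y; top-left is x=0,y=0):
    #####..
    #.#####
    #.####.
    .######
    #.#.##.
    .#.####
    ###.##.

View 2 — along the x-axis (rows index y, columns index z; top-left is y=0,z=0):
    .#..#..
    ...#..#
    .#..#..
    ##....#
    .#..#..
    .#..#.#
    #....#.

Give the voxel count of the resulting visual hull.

initial block: 7^3 = 343
carve view 1 (along z, XY-mask fill 36/49): 252 voxels remain
carve view 2 (along x, YZ-mask fill 16/49): 83 voxels remain

83 voxels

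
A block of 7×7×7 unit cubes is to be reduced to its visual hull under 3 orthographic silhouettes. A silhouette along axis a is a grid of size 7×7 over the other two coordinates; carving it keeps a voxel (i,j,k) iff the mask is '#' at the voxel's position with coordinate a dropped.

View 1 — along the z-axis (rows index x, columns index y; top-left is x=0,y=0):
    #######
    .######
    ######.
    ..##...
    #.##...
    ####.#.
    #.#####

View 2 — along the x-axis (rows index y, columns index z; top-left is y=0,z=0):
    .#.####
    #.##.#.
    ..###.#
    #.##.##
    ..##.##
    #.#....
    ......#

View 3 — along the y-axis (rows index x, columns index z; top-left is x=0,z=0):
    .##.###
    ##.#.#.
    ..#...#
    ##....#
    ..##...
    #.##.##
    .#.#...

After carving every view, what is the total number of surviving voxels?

66 voxels

start: 7×7×7 = 343 voxels
  1. axis=2 (XY plane), |mask|=35  ⇒  voxels=245
  2. axis=0 (YZ plane), |mask|=25  ⇒  voxels=133
  3. axis=1 (XZ plane), |mask|=23  ⇒  voxels=66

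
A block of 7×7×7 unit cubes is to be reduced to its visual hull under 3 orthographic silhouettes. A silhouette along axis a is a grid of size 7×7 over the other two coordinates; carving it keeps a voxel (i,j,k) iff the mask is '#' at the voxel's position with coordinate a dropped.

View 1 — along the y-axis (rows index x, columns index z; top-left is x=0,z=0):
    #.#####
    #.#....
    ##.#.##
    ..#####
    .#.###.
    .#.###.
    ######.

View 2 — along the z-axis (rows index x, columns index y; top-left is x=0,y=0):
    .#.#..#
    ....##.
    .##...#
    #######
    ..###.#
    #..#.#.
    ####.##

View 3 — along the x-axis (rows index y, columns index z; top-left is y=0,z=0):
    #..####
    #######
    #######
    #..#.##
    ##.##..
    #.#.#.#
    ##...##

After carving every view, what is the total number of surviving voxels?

96 voxels

initial block: 7^3 = 343
after view 1 [y-axis, 32 of 49 cells solid] → remaining = 224
after view 2 [z-axis, 28 of 49 cells solid] → remaining = 136
after view 3 [x-axis, 35 of 49 cells solid] → remaining = 96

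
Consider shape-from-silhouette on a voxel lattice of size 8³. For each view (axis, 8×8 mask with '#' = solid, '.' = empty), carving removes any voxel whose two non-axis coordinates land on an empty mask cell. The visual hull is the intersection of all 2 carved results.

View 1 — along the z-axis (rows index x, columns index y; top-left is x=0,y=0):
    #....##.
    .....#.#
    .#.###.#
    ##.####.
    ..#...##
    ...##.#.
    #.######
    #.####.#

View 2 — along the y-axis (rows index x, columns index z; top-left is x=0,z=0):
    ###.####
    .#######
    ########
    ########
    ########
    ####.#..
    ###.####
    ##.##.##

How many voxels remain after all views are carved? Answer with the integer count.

before carving: 512 voxels (8×8×8)
V1 z: intersect with XY mask (35 set) -- 280 left
V2 y: intersect with XZ mask (56 set) -- 247 left

247 voxels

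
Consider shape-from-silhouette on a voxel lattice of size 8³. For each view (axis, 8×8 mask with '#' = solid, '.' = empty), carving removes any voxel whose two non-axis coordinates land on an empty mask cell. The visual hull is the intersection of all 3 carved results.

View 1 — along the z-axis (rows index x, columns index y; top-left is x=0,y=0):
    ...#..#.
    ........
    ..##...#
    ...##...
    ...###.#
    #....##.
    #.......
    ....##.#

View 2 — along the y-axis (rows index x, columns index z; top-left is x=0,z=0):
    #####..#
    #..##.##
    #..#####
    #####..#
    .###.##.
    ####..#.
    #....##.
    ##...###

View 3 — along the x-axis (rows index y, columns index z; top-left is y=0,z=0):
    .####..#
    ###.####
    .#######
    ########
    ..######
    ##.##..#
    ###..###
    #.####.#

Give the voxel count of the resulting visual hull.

69 voxels

initial block: 8^3 = 512
after view 1 [z-axis, 18 of 64 cells solid] → remaining = 144
after view 2 [y-axis, 41 of 64 cells solid] → remaining = 95
after view 3 [x-axis, 50 of 64 cells solid] → remaining = 69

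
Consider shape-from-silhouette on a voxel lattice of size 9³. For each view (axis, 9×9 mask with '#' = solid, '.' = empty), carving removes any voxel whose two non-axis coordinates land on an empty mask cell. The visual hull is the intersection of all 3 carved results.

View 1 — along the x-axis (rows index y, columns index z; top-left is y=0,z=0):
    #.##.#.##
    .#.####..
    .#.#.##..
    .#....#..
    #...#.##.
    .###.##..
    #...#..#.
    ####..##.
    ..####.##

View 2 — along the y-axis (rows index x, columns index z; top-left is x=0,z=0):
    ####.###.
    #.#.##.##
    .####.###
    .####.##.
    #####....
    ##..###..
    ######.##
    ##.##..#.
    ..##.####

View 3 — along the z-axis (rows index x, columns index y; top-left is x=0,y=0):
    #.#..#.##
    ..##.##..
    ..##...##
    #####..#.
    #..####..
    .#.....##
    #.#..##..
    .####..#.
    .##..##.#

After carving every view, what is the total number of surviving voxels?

start: 9×9×9 = 729 voxels
[1] x-view keeps 41 columns → grid now 369
[2] y-view keeps 55 columns → grid now 255
[3] z-view keeps 41 columns → grid now 130

|visual hull| = 130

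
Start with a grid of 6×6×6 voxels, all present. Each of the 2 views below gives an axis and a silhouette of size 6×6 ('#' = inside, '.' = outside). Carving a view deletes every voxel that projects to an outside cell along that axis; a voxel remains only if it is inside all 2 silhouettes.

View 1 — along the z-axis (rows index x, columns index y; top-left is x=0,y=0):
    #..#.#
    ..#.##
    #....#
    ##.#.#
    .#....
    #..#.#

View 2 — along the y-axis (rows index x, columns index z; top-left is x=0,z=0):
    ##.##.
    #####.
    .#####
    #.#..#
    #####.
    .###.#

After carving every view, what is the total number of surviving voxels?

|visual hull| = 66

full grid |V| = 216
step 1: project along z, AND mask (16/36) → |grid| = 96
step 2: project along y, AND mask (26/36) → |grid| = 66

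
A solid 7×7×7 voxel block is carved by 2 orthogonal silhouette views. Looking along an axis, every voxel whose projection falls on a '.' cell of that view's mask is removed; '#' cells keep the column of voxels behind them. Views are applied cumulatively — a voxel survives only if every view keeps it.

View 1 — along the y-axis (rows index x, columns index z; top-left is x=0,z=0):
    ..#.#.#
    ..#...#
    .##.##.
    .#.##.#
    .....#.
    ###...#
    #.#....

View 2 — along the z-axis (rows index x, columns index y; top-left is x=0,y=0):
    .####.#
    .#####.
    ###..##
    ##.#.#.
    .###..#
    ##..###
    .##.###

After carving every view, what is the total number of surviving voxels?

voxel count = 95

before carving: 343 voxels (7×7×7)
after view 1 [y-axis, 20 of 49 cells solid] → remaining = 140
after view 2 [z-axis, 33 of 49 cells solid] → remaining = 95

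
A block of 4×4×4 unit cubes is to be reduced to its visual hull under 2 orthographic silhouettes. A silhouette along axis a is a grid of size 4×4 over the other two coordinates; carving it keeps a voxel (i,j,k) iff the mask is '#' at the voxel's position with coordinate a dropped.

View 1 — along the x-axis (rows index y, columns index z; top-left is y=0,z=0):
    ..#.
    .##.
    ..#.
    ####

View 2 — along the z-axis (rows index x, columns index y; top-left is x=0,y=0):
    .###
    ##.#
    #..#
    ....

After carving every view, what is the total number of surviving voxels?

start: 4×4×4 = 64 voxels
step 1: project along x, AND mask (8/16) → |grid| = 32
step 2: project along z, AND mask (8/16) → |grid| = 19

19 voxels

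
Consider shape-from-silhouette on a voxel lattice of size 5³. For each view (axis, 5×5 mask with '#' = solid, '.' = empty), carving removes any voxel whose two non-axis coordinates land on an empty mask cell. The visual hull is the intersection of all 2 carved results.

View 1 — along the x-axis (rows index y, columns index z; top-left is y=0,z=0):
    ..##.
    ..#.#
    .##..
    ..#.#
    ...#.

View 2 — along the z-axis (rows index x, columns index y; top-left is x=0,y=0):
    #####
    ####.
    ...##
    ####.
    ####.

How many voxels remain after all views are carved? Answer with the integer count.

voxel count = 36

before carving: 125 voxels (5×5×5)
V1 x: intersect with YZ mask (9 set) -- 45 left
V2 z: intersect with XY mask (19 set) -- 36 left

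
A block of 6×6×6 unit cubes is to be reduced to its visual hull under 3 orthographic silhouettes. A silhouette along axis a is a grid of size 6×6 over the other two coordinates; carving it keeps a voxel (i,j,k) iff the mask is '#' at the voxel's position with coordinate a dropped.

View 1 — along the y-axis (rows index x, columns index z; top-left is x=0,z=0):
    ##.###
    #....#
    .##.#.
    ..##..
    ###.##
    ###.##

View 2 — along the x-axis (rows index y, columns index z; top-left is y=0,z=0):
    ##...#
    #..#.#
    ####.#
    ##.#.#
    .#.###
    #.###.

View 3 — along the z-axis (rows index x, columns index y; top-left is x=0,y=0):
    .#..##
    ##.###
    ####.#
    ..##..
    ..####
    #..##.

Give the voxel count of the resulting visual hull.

before carving: 216 voxels (6×6×6)
carve view 1 (along y, XZ-mask fill 22/36): 132 voxels remain
carve view 2 (along x, YZ-mask fill 23/36): 82 voxels remain
carve view 3 (along z, XY-mask fill 22/36): 49 voxels remain

49 voxels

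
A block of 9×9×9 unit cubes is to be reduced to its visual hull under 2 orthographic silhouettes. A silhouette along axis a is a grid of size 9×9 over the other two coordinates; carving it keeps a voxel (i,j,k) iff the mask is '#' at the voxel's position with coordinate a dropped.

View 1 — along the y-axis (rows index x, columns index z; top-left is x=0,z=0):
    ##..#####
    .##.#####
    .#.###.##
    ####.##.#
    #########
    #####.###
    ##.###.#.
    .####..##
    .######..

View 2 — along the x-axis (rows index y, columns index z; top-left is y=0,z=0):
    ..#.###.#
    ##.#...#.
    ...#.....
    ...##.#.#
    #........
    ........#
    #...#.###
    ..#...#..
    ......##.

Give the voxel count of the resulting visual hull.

start: 9×9×9 = 729 voxels
V1 y: intersect with XZ mask (62 set) -- 558 left
V2 x: intersect with YZ mask (25 set) -- 167 left

remaining voxels: 167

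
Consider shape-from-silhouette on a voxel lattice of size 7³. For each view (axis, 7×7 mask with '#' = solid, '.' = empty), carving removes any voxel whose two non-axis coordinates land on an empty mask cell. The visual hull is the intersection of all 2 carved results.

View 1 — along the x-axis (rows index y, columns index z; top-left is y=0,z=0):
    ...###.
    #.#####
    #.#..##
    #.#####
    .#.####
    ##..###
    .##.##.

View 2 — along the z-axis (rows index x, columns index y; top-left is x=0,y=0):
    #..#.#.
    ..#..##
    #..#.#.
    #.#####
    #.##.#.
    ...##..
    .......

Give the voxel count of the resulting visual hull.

|visual hull| = 97

initial block: 7^3 = 343
V1 x: intersect with YZ mask (33 set) -- 231 left
V2 z: intersect with XY mask (21 set) -- 97 left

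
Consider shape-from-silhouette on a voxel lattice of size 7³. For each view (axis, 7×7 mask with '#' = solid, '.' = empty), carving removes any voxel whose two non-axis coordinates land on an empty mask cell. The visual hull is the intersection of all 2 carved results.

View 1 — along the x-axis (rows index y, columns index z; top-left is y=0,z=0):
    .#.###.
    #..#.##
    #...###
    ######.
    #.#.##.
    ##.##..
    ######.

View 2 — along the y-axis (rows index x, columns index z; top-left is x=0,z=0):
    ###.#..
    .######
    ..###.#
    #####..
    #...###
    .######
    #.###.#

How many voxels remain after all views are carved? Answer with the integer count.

voxel count = 153

start: 7×7×7 = 343 voxels
carve view 1 (along x, YZ-mask fill 32/49): 224 voxels remain
carve view 2 (along y, XZ-mask fill 34/49): 153 voxels remain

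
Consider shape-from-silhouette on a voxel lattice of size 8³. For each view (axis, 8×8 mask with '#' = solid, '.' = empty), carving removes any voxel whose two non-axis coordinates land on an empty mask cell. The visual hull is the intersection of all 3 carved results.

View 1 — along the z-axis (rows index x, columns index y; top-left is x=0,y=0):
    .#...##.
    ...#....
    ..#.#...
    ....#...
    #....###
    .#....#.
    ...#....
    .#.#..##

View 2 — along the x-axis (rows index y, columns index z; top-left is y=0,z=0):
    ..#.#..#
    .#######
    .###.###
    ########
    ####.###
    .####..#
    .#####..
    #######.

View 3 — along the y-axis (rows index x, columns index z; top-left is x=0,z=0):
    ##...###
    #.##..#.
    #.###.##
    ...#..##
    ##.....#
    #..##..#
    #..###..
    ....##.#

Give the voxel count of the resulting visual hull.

start: 8×8×8 = 512 voxels
after view 1 [z-axis, 18 of 64 cells solid] → remaining = 144
after view 2 [x-axis, 48 of 64 cells solid] → remaining = 112
after view 3 [y-axis, 32 of 64 cells solid] → remaining = 49

49 voxels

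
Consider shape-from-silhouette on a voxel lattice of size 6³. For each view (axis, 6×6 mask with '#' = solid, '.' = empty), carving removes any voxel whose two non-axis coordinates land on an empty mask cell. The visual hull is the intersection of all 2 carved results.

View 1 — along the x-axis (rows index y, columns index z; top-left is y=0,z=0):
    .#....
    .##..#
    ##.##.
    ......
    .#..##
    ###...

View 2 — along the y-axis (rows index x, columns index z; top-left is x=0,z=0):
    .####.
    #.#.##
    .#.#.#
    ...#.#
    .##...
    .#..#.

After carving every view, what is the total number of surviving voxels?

voxel count = 43

full grid |V| = 216
V1 x: intersect with YZ mask (14 set) -- 84 left
V2 y: intersect with XZ mask (17 set) -- 43 left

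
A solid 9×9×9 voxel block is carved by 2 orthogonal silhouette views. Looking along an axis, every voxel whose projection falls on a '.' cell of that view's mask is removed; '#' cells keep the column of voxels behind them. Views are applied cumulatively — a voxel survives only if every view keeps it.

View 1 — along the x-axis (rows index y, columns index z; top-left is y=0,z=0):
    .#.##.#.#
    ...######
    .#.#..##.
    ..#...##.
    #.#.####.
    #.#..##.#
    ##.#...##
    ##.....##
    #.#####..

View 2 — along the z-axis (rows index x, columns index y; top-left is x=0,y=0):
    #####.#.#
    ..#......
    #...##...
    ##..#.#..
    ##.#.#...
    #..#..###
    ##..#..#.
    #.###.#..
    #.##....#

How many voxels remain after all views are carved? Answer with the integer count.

|visual hull| = 181

full grid |V| = 729
step 1: project along x, AND mask (44/81) → |grid| = 396
step 2: project along z, AND mask (37/81) → |grid| = 181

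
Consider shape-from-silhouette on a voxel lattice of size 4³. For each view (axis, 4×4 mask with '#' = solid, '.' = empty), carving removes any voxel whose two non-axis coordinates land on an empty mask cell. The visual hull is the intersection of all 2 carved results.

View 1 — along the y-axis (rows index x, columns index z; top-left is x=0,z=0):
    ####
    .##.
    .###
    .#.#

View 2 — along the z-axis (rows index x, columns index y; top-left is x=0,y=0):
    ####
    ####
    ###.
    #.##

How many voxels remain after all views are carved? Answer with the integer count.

|visual hull| = 39

start: 4×4×4 = 64 voxels
carve view 1 (along y, XZ-mask fill 11/16): 44 voxels remain
carve view 2 (along z, XY-mask fill 14/16): 39 voxels remain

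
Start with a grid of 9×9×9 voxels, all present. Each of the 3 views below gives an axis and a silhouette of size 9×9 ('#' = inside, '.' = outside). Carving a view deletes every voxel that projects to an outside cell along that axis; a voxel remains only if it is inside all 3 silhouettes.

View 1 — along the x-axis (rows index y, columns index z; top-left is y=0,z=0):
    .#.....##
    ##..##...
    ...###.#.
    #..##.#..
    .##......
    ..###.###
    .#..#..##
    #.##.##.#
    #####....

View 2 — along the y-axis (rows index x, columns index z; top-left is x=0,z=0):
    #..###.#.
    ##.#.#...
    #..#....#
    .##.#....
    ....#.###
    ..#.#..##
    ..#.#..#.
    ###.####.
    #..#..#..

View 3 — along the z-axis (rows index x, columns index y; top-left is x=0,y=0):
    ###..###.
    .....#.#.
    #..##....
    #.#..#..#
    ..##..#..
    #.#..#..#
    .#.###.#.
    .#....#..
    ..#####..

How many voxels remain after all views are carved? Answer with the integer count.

67 voxels

full grid |V| = 729
V1 x: intersect with YZ mask (38 set) -- 342 left
V2 y: intersect with XZ mask (36 set) -- 157 left
V3 z: intersect with XY mask (34 set) -- 67 left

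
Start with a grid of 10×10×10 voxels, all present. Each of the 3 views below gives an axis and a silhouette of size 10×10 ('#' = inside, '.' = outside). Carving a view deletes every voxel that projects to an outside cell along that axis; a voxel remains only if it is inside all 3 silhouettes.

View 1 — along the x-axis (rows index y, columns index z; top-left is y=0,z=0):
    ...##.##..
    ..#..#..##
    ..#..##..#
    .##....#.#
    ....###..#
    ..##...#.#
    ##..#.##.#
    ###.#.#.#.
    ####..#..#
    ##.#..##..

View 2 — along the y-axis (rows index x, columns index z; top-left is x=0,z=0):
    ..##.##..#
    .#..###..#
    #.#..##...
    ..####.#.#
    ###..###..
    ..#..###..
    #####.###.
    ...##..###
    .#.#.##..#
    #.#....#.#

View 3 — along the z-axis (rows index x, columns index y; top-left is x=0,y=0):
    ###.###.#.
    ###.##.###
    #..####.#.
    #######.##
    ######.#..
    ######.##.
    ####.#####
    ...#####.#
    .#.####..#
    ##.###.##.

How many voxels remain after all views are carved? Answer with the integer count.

|visual hull| = 192

full grid |V| = 1000
carve view 1 (along x, YZ-mask fill 47/100): 470 voxels remain
carve view 2 (along y, XZ-mask fill 52/100): 260 voxels remain
carve view 3 (along z, XY-mask fill 73/100): 192 voxels remain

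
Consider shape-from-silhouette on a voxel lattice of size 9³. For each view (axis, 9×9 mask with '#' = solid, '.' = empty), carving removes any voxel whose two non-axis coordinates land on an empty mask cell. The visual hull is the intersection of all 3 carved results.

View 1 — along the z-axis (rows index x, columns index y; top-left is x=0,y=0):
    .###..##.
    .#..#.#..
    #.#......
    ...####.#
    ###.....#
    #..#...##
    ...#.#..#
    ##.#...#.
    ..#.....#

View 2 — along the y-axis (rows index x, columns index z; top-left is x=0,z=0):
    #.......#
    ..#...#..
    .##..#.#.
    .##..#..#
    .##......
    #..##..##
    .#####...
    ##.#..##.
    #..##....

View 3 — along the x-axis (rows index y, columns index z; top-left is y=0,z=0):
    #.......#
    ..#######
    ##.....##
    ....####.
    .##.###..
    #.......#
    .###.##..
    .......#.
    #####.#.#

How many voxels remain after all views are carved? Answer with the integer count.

before carving: 729 voxels (9×9×9)
[1] z-view keeps 32 columns → grid now 288
[2] y-view keeps 32 columns → grid now 113
[3] x-view keeps 37 columns → grid now 52

remaining voxels: 52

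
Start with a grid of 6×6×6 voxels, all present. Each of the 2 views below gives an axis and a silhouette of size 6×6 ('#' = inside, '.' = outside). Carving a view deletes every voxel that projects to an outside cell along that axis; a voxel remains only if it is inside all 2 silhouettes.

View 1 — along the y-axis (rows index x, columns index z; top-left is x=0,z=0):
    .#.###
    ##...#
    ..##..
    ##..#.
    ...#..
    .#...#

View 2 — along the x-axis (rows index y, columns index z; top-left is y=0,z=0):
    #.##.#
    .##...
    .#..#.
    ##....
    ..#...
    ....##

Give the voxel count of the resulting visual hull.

remaining voxels: 32

before carving: 216 voxels (6×6×6)
carve view 1 (along y, XZ-mask fill 15/36): 90 voxels remain
carve view 2 (along x, YZ-mask fill 13/36): 32 voxels remain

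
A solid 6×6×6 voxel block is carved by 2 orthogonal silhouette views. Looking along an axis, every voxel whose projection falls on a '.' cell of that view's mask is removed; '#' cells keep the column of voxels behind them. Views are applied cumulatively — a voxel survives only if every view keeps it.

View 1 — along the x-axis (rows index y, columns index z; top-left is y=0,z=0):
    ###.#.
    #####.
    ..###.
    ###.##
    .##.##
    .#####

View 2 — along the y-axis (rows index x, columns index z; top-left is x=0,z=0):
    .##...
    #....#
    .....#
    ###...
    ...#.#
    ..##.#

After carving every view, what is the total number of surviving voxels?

before carving: 216 voxels (6×6×6)
step 1: project along x, AND mask (26/36) → |grid| = 156
step 2: project along y, AND mask (13/36) → |grid| = 52

remaining voxels: 52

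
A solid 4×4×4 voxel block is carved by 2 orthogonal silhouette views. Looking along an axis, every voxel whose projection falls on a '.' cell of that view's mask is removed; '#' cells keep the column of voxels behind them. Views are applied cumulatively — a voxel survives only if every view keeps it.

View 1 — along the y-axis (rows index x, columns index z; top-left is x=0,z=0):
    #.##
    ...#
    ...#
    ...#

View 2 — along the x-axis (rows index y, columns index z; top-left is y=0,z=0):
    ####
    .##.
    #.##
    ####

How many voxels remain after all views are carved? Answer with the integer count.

start: 4×4×4 = 64 voxels
carve view 1 (along y, XZ-mask fill 6/16): 24 voxels remain
carve view 2 (along x, YZ-mask fill 13/16): 19 voxels remain

voxel count = 19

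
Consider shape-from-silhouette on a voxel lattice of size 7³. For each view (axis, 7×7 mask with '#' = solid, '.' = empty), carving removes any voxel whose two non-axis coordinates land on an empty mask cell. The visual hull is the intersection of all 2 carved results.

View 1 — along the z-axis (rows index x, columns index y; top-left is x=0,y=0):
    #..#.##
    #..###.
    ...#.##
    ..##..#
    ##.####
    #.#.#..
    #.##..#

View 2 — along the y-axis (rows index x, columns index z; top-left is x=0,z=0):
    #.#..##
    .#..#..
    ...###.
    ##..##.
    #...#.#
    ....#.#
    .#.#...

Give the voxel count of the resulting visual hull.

full grid |V| = 343
step 1: project along z, AND mask (27/49) → |grid| = 189
step 2: project along y, AND mask (20/49) → |grid| = 77

|visual hull| = 77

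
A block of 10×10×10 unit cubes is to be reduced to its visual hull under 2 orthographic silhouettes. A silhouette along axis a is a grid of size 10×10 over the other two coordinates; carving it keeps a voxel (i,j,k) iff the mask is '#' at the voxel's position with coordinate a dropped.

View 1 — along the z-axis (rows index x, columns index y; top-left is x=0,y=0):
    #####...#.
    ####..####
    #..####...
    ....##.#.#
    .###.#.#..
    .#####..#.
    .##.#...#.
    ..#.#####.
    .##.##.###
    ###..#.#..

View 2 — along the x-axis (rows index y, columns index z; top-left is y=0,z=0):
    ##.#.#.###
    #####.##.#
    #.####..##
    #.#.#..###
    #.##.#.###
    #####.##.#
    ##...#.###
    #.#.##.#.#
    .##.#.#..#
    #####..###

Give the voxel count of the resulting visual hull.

voxel count = 383

start: 10×10×10 = 1000 voxels
[1] z-view keeps 56 columns → grid now 560
[2] x-view keeps 68 columns → grid now 383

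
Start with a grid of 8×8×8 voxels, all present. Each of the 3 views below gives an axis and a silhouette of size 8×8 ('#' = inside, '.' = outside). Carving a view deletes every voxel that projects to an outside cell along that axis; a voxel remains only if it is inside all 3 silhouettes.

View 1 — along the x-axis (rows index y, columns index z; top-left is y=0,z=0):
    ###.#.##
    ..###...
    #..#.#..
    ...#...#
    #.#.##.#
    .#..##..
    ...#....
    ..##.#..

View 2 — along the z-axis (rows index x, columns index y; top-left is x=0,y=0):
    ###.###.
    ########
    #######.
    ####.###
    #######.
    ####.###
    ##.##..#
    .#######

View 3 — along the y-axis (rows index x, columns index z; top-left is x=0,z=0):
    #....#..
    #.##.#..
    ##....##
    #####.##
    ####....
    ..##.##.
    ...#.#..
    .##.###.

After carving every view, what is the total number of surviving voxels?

89 voxels

full grid |V| = 512
V1 x: intersect with YZ mask (26 set) -- 208 left
V2 z: intersect with XY mask (54 set) -- 174 left
V3 y: intersect with XZ mask (32 set) -- 89 left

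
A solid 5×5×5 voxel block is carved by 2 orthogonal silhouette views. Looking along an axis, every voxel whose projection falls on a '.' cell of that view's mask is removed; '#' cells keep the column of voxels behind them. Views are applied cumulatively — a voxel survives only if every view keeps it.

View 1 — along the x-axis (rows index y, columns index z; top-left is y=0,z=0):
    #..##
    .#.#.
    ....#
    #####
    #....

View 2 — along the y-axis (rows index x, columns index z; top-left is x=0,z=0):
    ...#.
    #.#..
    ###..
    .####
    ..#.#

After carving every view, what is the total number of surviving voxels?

26 voxels

full grid |V| = 125
carve view 1 (along x, YZ-mask fill 12/25): 60 voxels remain
carve view 2 (along y, XZ-mask fill 12/25): 26 voxels remain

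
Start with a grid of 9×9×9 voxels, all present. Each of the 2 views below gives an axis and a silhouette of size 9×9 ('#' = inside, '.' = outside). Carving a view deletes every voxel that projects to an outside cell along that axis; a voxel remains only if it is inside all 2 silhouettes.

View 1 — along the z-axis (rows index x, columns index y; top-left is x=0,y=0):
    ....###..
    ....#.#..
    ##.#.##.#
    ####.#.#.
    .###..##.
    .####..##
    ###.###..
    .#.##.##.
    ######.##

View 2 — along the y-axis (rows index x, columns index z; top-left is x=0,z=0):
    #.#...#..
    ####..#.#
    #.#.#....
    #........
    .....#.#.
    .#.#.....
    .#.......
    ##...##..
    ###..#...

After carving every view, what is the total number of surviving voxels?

125 voxels

full grid |V| = 729
after view 1 [z-axis, 47 of 81 cells solid] → remaining = 423
after view 2 [y-axis, 26 of 81 cells solid] → remaining = 125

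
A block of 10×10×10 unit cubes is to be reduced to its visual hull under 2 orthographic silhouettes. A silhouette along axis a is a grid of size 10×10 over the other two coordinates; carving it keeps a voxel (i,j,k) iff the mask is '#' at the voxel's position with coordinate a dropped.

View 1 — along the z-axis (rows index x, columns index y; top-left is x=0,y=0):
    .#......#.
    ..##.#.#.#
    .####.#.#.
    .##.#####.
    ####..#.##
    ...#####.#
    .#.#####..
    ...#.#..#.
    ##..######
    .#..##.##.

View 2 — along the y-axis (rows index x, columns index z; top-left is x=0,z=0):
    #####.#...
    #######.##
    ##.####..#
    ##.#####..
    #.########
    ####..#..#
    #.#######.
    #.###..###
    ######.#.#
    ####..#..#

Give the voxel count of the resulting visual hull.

|visual hull| = 410

before carving: 1000 voxels (10×10×10)
V1 z: intersect with XY mask (55 set) -- 550 left
V2 y: intersect with XZ mask (73 set) -- 410 left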